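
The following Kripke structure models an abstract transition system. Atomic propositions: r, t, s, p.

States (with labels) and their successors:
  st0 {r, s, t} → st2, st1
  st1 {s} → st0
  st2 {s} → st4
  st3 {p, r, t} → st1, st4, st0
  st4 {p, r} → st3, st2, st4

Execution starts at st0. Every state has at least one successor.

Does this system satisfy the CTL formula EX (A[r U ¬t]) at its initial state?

States satisfying A[r U ¬t]: {st0, st1, st2, st3, st4}.
States satisfying EX (A[r U ¬t]): {st0, st1, st2, st3, st4}.
st0 ∈ Sat(EX (A[r U ¬t])).

Satisfied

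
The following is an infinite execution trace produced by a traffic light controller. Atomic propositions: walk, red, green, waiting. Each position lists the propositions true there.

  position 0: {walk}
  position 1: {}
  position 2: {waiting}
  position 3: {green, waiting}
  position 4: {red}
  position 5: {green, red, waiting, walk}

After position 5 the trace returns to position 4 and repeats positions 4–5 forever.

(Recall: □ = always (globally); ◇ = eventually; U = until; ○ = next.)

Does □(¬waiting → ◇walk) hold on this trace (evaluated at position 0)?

Yes

¬waiting → ◇walk holds at every position 0..5, and those are all positions ever visited, so □(¬waiting → ◇walk) holds.
Positions where ¬waiting holds: 0, 1, 4.
Check ◇walk at each: 0→ok, 1→ok, 4→ok.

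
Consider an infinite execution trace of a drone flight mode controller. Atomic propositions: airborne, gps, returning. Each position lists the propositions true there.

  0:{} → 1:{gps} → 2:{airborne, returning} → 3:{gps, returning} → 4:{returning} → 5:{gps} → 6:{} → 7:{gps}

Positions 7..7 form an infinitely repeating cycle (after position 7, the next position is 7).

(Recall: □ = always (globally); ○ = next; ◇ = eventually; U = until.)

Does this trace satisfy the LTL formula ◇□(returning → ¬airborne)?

□(returning → ¬airborne) holds at position 3, which is reachable from 0, so ◇□(returning → ¬airborne) holds.

Yes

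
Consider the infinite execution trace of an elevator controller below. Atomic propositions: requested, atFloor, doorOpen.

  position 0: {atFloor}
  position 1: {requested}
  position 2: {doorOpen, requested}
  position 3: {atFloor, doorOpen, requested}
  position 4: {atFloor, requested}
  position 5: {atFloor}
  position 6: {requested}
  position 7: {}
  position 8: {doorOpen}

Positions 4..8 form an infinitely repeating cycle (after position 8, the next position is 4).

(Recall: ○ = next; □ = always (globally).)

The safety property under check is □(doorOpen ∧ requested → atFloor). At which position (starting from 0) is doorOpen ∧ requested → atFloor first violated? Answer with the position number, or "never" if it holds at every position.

Check doorOpen ∧ requested → atFloor at each position in order: 0 ✓, 1 ✓.
At position 2 the labels are {doorOpen, requested}, so doorOpen ∧ requested → atFloor is false there. This is the first violation.

2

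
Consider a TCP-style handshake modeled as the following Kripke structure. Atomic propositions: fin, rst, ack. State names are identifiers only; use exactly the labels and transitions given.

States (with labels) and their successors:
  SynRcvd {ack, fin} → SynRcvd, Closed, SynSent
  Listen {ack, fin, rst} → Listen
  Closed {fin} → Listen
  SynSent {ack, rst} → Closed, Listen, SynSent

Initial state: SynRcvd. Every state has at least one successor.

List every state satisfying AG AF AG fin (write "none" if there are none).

States satisfying AF AG fin: {Listen, Closed}.
States satisfying AG AF AG fin: {Listen, Closed}.

{Listen, Closed}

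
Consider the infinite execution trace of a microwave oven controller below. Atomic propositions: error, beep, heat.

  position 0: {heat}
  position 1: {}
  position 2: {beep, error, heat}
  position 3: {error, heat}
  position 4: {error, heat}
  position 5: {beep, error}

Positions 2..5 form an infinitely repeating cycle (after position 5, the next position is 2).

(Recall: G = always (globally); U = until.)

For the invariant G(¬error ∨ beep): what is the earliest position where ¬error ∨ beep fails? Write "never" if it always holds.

3

Check ¬error ∨ beep at each position in order: 0 ✓, 1 ✓, 2 ✓.
At position 3 the labels are {error, heat}, so ¬error ∨ beep is false there. This is the first violation.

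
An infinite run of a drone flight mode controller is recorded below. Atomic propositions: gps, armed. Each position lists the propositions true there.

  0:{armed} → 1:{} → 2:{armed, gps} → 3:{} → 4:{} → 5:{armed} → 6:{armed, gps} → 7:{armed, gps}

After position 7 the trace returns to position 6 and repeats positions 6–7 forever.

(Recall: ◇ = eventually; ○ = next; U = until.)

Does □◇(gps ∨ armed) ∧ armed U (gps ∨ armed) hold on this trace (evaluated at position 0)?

◇(gps ∨ armed) holds at every position 0..7, and those are all positions ever visited, so □◇(gps ∨ armed) holds.
Walking from position 0: gps ∨ armed first holds at position 0, and armed holds at every earlier position along the way, so armed U (gps ∨ armed) holds.
At position 0: □◇(gps ∨ armed) is true; armed U (gps ∨ armed) is true; so □◇(gps ∨ armed) ∧ armed U (gps ∨ armed) is true.

Satisfied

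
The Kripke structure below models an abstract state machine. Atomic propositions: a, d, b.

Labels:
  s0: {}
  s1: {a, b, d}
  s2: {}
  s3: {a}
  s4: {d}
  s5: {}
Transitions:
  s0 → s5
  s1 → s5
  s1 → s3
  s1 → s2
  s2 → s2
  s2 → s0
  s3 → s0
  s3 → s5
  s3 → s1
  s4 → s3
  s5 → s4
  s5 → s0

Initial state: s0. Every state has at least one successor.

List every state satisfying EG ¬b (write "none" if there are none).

States satisfying ¬b: {s0, s2, s3, s4, s5}.
States satisfying EG ¬b: {s0, s2, s3, s4, s5}.

{s0, s2, s3, s4, s5}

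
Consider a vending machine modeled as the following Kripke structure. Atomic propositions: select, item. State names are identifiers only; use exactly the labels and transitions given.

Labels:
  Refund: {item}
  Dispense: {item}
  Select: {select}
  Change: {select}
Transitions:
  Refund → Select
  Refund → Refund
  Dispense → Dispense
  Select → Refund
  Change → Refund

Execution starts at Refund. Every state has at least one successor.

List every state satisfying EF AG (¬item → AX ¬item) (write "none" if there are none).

States satisfying AG (¬item → AX ¬item): {Dispense}.
States satisfying EF AG (¬item → AX ¬item): {Dispense}.

{Dispense}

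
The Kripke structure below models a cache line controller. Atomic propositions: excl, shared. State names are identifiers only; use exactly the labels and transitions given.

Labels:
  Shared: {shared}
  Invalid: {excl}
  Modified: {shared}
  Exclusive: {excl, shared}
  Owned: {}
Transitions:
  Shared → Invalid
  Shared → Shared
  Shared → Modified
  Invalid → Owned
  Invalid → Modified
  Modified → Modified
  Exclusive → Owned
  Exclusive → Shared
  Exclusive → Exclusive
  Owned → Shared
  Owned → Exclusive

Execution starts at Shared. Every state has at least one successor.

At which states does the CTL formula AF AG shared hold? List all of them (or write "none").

States satisfying AG shared: {Modified}.
States satisfying AF AG shared: {Modified}.

{Modified}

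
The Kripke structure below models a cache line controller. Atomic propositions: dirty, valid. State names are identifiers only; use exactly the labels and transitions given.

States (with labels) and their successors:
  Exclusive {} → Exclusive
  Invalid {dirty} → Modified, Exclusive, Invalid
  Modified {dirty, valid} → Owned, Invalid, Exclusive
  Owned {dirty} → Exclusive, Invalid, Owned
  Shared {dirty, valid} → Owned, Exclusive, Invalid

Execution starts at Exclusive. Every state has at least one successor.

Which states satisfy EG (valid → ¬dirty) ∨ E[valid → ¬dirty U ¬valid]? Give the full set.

States satisfying valid → ¬dirty: {Exclusive, Invalid, Owned}.
States satisfying EG (valid → ¬dirty): {Exclusive, Invalid, Owned}.
States satisfying ¬valid: {Exclusive, Invalid, Owned}.
States satisfying E[valid → ¬dirty U ¬valid]: {Exclusive, Invalid, Owned}.
States satisfying EG (valid → ¬dirty) ∨ E[valid → ¬dirty U ¬valid]: {Exclusive, Invalid, Owned}.

{Exclusive, Invalid, Owned}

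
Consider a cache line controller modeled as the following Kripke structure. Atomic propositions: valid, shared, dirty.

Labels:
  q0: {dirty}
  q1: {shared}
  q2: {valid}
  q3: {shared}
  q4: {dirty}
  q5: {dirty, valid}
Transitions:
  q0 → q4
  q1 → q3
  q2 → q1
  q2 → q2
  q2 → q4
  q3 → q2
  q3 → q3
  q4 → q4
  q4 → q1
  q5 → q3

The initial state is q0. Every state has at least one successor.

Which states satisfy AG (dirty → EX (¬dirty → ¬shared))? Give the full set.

States satisfying dirty → EX (¬dirty → ¬shared): {q0, q1, q2, q3, q4}.
States satisfying AG (dirty → EX (¬dirty → ¬shared)): {q0, q1, q2, q3, q4}.

{q0, q1, q2, q3, q4}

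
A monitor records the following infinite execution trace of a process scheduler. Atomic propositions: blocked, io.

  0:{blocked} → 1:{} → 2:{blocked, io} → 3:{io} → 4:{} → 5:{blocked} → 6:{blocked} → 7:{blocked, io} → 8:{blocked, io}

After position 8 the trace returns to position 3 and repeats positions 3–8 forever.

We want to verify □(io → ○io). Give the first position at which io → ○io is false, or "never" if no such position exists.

Check io → ○io at each position in order: 0 ✓, 1 ✓, 2 ✓.
At position 3 the labels are {io} and the next position 4 has {}, so io → ○io is false there. This is the first violation.

3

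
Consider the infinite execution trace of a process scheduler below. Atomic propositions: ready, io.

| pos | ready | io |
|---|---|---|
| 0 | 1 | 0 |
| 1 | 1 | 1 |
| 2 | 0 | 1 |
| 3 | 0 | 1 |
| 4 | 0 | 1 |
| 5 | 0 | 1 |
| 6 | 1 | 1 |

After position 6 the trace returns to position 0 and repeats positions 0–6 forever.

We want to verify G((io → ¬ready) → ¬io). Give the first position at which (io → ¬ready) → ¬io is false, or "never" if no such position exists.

2

Check (io → ¬ready) → ¬io at each position in order: 0 ✓, 1 ✓.
At position 2 the labels are {io}, so (io → ¬ready) → ¬io is false there. This is the first violation.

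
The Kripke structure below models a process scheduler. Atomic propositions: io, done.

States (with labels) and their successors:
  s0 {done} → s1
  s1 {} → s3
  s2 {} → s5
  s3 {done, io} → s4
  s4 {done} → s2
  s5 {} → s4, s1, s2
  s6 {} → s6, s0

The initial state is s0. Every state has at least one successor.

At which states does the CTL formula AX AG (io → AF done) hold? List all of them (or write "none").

{s0, s1, s2, s3, s4, s5, s6}

States satisfying AG (io → AF done): {s0, s1, s2, s3, s4, s5, s6}.
States satisfying AX AG (io → AF done): {s0, s1, s2, s3, s4, s5, s6}.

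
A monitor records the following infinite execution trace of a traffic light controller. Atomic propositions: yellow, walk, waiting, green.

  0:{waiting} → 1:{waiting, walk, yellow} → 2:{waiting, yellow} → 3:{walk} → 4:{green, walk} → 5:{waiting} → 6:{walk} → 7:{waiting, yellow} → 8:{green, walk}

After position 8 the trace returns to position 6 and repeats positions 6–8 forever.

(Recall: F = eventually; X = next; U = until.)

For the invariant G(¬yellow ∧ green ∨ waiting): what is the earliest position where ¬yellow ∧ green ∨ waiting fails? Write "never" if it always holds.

3

Check ¬yellow ∧ green ∨ waiting at each position in order: 0 ✓, 1 ✓, 2 ✓.
At position 3 the labels are {walk}, so ¬yellow ∧ green ∨ waiting is false there. This is the first violation.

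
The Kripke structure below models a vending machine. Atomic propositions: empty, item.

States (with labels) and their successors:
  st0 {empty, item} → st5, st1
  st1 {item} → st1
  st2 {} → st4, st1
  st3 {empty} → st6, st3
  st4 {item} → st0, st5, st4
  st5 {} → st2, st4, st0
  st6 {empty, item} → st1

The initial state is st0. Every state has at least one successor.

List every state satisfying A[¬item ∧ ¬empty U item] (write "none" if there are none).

{st0, st1, st2, st4, st5, st6}

States satisfying ¬item ∧ ¬empty: {st2, st5}.
States satisfying item: {st0, st1, st4, st6}.
States satisfying A[¬item ∧ ¬empty U item]: {st0, st1, st2, st4, st5, st6}.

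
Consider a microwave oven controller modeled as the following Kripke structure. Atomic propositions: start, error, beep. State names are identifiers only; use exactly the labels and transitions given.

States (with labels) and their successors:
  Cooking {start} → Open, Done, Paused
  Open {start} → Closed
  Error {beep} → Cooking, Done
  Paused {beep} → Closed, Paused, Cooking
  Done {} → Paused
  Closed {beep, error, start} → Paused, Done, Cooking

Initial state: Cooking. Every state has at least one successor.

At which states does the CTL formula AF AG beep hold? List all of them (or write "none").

none

States satisfying AG beep: ∅.
States satisfying AF AG beep: ∅.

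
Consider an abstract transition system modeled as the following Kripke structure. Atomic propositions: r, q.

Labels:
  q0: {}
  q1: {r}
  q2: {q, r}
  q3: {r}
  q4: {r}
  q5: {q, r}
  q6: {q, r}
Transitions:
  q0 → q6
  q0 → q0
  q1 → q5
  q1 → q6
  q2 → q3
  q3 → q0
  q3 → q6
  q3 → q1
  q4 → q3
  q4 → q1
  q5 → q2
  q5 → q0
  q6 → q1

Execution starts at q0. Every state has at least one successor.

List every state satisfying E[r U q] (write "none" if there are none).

{q1, q2, q3, q4, q5, q6}

States satisfying r: {q1, q2, q3, q4, q5, q6}.
States satisfying q: {q2, q5, q6}.
States satisfying E[r U q]: {q1, q2, q3, q4, q5, q6}.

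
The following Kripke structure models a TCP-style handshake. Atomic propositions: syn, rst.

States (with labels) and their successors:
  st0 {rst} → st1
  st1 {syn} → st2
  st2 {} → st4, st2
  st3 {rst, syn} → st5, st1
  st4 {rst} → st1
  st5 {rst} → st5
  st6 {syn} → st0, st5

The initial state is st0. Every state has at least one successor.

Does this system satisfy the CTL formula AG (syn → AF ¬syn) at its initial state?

States satisfying syn → AF ¬syn: {st0, st1, st2, st3, st4, st5, st6}.
States satisfying AG (syn → AF ¬syn): {st0, st1, st2, st3, st4, st5, st6}.
Every state reachable from st0 satisfies syn → AF ¬syn.
st0 ∈ Sat(AG (syn → AF ¬syn)).

Holds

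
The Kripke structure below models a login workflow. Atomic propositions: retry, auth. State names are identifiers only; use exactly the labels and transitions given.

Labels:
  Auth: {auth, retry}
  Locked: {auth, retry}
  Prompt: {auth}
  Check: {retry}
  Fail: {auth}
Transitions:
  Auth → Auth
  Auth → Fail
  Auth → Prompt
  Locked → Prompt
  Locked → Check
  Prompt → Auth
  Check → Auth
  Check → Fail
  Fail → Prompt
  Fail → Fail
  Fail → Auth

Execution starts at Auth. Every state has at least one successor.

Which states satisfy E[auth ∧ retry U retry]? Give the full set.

States satisfying auth ∧ retry: {Auth, Locked}.
States satisfying retry: {Auth, Locked, Check}.
States satisfying E[auth ∧ retry U retry]: {Auth, Locked, Check}.

{Auth, Locked, Check}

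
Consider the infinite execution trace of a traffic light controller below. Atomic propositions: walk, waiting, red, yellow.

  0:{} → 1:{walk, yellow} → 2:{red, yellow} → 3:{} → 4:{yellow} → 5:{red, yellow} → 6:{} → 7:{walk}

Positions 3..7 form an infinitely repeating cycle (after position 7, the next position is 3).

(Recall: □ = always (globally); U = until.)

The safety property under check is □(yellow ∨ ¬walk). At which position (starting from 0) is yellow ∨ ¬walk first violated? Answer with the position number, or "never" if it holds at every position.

7

Check yellow ∨ ¬walk at each position in order: 0 ✓, 1 ✓, 2 ✓, 3 ✓, 4 ✓, 5 ✓, 6 ✓.
At position 7 the labels are {walk}, so yellow ∨ ¬walk is false there. This is the first violation.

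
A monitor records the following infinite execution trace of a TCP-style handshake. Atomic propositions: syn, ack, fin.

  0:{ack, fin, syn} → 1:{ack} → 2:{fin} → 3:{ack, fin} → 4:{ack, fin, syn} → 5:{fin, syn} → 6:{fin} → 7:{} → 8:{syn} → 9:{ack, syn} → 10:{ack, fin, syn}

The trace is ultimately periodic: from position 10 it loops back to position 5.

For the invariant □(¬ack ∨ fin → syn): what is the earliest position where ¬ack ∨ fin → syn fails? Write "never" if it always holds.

Check ¬ack ∨ fin → syn at each position in order: 0 ✓, 1 ✓.
At position 2 the labels are {fin}, so ¬ack ∨ fin → syn is false there. This is the first violation.

2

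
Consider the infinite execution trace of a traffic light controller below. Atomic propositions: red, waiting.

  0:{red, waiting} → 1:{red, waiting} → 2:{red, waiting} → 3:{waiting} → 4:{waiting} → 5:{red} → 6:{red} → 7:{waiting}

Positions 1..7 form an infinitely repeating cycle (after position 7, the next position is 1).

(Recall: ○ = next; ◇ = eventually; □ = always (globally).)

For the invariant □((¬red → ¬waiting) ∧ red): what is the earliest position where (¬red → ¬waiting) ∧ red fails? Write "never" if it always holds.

Check (¬red → ¬waiting) ∧ red at each position in order: 0 ✓, 1 ✓, 2 ✓.
At position 3 the labels are {waiting}, so (¬red → ¬waiting) ∧ red is false there. This is the first violation.

3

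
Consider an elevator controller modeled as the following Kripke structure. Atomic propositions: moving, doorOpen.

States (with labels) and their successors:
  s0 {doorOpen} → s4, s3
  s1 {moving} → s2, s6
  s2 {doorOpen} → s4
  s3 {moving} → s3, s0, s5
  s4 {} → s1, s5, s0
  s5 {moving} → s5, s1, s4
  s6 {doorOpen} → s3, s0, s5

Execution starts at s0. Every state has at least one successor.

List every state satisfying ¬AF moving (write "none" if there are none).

States satisfying moving: {s1, s3, s5}.
States satisfying AF moving: {s1, s3, s5}.
States satisfying ¬AF moving: {s0, s2, s4, s6}.

{s0, s2, s4, s6}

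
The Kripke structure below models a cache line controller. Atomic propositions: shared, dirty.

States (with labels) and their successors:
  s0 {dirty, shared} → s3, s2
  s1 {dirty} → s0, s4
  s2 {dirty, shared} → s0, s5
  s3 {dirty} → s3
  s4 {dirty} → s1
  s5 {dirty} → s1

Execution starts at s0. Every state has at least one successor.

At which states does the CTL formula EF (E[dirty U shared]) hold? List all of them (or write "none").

{s0, s1, s2, s4, s5}

States satisfying E[dirty U shared]: {s0, s1, s2, s4, s5}.
States satisfying EF (E[dirty U shared]): {s0, s1, s2, s4, s5}.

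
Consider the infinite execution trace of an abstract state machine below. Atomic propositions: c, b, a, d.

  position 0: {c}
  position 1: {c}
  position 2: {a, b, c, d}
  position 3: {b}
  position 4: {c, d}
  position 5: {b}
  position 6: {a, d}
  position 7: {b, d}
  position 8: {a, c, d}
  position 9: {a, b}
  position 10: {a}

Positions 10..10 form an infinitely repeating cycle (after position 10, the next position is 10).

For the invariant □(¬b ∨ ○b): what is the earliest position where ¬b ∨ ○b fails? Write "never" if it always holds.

3

Check ¬b ∨ ○b at each position in order: 0 ✓, 1 ✓, 2 ✓.
At position 3 the labels are {b} and the next position 4 has {c, d}, so ¬b ∨ ○b is false there. This is the first violation.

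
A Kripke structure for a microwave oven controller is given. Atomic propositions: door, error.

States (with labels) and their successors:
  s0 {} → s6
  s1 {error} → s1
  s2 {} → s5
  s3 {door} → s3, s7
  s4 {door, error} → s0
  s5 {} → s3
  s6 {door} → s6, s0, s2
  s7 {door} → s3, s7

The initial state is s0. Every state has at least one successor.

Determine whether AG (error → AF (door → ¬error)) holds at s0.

States satisfying error → AF (door → ¬error): {s0, s1, s2, s3, s4, s5, s6, s7}.
States satisfying AG (error → AF (door → ¬error)): {s0, s1, s2, s3, s4, s5, s6, s7}.
Every state reachable from s0 satisfies error → AF (door → ¬error).
s0 ∈ Sat(AG (error → AF (door → ¬error))).

Holds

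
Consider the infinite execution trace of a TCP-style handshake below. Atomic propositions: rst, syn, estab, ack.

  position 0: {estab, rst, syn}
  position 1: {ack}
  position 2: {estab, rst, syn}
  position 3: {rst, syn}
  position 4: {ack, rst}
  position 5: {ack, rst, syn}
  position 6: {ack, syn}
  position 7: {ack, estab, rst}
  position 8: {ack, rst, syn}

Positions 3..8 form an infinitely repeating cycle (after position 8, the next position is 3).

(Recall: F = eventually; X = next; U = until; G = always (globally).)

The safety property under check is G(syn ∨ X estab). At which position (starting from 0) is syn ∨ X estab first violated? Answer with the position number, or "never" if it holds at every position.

Check syn ∨ X estab at each position in order: 0 ✓, 1 ✓, 2 ✓, 3 ✓.
At position 4 the labels are {ack, rst} and the next position 5 has {ack, rst, syn}, so syn ∨ X estab is false there. This is the first violation.

4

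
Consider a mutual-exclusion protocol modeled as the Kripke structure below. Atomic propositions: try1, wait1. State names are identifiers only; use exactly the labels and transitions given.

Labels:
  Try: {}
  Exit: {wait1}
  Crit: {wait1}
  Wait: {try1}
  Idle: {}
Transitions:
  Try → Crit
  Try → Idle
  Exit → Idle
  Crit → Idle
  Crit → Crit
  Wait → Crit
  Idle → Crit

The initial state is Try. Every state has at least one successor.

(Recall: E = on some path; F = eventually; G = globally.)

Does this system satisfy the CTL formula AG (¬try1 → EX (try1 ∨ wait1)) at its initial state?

States satisfying ¬try1 → EX (try1 ∨ wait1): {Try, Crit, Wait, Idle}.
States satisfying AG (¬try1 → EX (try1 ∨ wait1)): {Try, Crit, Wait, Idle}.
Every state reachable from Try satisfies ¬try1 → EX (try1 ∨ wait1).
Try ∈ Sat(AG (¬try1 → EX (try1 ∨ wait1))).

Yes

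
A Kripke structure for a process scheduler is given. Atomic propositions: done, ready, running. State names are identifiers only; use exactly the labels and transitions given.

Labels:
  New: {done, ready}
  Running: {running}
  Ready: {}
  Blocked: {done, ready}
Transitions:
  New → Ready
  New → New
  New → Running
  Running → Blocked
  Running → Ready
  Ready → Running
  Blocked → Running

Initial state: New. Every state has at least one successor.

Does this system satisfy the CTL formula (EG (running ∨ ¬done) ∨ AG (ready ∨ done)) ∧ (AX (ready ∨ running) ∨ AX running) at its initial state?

Violated

States satisfying running ∨ ¬done: {Running, Ready}.
States satisfying EG (running ∨ ¬done): {Running, Ready}.
States satisfying ready ∨ done: {New, Blocked}.
States satisfying AG (ready ∨ done): ∅.
States satisfying EG (running ∨ ¬done) ∨ AG (ready ∨ done): {Running, Ready}.
States satisfying ready ∨ running: {New, Running, Blocked}.
States satisfying AX (ready ∨ running): {Ready, Blocked}.
States satisfying running: {Running}.
States satisfying AX running: {Ready, Blocked}.
States satisfying AX (ready ∨ running) ∨ AX running: {Ready, Blocked}.
States satisfying (EG (running ∨ ¬done) ∨ AG (ready ∨ done)) ∧ (AX (ready ∨ running) ∨ AX running): {Ready}.
New ∉ Sat((EG (running ∨ ¬done) ∨ AG (ready ∨ done)) ∧ (AX (ready ∨ running) ∨ AX running)).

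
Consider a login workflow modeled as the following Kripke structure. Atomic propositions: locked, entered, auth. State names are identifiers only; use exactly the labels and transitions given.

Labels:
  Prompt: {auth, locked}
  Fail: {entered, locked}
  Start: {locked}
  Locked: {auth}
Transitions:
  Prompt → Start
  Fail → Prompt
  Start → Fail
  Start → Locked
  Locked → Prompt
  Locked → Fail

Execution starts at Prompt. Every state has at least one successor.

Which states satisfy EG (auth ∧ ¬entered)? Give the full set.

States satisfying auth ∧ ¬entered: {Prompt, Locked}.
States satisfying EG (auth ∧ ¬entered): ∅.

none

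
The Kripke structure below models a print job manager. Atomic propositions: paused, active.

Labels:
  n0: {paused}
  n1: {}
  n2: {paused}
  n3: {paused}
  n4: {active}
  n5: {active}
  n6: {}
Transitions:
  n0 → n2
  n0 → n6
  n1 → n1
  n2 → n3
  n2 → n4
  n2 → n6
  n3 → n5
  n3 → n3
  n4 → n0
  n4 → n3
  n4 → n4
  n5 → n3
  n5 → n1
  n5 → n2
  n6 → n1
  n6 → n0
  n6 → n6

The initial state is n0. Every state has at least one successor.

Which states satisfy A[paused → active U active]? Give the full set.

{n4, n5}

States satisfying paused → active: {n1, n4, n5, n6}.
States satisfying active: {n4, n5}.
States satisfying A[paused → active U active]: {n4, n5}.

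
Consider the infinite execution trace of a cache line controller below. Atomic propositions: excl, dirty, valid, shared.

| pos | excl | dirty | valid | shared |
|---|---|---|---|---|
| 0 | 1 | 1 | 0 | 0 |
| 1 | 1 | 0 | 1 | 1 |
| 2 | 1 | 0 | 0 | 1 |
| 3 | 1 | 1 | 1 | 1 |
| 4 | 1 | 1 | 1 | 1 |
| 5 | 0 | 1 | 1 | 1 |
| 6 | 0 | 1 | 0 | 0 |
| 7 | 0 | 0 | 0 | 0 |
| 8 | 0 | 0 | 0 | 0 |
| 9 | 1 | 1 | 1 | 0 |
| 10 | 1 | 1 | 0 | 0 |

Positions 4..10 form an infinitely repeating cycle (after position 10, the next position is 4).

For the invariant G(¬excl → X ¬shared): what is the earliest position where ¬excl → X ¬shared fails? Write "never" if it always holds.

never

¬excl → X ¬shared holds at every position 0..10, and those are all the positions the trace ever visits, so the invariant G(¬excl → X ¬shared) is never violated.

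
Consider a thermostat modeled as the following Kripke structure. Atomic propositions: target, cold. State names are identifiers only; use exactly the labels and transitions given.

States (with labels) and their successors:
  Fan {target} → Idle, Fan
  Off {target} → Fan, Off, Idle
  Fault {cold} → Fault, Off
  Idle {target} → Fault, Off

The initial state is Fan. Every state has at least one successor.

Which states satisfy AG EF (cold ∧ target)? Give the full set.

none

States satisfying EF (cold ∧ target): ∅.
States satisfying AG EF (cold ∧ target): ∅.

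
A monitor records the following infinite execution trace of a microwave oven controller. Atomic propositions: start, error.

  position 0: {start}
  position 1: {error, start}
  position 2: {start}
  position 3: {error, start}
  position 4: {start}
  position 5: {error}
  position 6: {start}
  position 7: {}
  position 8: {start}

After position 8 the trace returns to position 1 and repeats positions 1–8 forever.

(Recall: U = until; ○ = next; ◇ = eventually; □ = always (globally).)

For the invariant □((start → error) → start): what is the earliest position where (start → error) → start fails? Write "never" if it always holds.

Check (start → error) → start at each position in order: 0 ✓, 1 ✓, 2 ✓, 3 ✓, 4 ✓.
At position 5 the labels are {error}, so (start → error) → start is false there. This is the first violation.

5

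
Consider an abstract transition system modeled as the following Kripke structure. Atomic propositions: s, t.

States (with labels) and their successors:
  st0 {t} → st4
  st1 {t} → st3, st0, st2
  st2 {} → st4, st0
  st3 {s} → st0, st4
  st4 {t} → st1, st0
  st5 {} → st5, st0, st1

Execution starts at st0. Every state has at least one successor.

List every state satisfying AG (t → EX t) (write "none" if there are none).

{st0, st1, st2, st3, st4, st5}

States satisfying t → EX t: {st0, st1, st2, st3, st4, st5}.
States satisfying AG (t → EX t): {st0, st1, st2, st3, st4, st5}.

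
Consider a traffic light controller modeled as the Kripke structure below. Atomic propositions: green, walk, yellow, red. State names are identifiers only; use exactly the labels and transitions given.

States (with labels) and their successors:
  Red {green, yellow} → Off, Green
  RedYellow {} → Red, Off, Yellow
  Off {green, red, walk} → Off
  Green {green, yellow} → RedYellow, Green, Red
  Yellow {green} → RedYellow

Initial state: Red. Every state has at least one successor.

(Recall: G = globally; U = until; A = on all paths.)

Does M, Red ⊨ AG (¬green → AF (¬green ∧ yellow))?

States satisfying ¬green → AF (¬green ∧ yellow): {Red, Off, Green, Yellow}.
States satisfying AG (¬green → AF (¬green ∧ yellow)): {Off}.
RedYellow is reachable from Red and violates ¬green → AF (¬green ∧ yellow), so AG fails at Red.
Red ∉ Sat(AG (¬green → AF (¬green ∧ yellow))).

Violated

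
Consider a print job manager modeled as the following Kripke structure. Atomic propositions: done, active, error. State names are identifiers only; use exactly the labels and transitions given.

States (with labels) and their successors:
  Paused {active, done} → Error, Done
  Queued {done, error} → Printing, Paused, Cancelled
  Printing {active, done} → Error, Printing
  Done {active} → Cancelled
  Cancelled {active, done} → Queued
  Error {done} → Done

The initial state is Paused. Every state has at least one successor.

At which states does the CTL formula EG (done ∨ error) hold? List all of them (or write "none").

States satisfying done ∨ error: {Paused, Queued, Printing, Cancelled, Error}.
States satisfying EG (done ∨ error): {Queued, Printing, Cancelled}.

{Queued, Printing, Cancelled}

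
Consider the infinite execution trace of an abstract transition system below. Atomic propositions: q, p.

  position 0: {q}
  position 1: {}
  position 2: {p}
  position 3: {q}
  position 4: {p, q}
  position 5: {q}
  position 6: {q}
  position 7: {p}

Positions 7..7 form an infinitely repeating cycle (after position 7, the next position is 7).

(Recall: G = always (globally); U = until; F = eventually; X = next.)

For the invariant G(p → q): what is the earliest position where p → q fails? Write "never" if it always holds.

Check p → q at each position in order: 0 ✓, 1 ✓.
At position 2 the labels are {p}, so p → q is false there. This is the first violation.

2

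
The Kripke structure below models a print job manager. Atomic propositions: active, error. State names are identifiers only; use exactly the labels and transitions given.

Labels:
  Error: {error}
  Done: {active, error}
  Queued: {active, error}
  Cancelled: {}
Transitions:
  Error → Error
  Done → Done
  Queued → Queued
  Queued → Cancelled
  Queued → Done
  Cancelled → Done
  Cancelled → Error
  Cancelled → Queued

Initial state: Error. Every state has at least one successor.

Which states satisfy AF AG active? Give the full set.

{Done}

States satisfying AG active: {Done}.
States satisfying AF AG active: {Done}.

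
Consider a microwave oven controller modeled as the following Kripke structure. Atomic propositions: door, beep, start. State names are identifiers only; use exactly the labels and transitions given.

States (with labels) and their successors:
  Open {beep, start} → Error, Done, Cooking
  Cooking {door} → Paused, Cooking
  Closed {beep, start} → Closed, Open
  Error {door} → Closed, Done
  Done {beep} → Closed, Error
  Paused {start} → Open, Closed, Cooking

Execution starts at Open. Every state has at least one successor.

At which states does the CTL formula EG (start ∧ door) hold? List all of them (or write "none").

States satisfying start ∧ door: ∅.
States satisfying EG (start ∧ door): ∅.

none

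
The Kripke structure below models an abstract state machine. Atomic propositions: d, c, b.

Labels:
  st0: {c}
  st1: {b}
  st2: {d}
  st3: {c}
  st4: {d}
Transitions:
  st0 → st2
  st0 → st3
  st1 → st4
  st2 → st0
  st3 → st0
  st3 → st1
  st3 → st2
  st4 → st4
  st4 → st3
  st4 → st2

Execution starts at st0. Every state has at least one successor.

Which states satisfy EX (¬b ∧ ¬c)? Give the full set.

{st0, st1, st3, st4}

States satisfying ¬b ∧ ¬c: {st2, st4}.
States satisfying EX (¬b ∧ ¬c): {st0, st1, st3, st4}.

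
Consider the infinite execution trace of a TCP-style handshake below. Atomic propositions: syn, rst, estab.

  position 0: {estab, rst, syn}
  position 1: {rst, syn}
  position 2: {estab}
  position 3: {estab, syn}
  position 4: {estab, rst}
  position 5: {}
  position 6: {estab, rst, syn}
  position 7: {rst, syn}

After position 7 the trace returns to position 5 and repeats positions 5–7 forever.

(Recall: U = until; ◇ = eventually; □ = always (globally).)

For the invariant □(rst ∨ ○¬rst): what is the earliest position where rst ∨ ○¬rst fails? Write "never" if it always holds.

3

Check rst ∨ ○¬rst at each position in order: 0 ✓, 1 ✓, 2 ✓.
At position 3 the labels are {estab, syn} and the next position 4 has {estab, rst}, so rst ∨ ○¬rst is false there. This is the first violation.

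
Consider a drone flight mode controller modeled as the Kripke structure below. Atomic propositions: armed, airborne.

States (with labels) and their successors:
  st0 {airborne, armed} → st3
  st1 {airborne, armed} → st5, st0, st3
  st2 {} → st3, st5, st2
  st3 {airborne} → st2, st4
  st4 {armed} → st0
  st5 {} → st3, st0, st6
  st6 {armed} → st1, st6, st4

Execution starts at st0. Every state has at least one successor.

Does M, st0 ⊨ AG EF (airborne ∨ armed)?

Yes

States satisfying EF (airborne ∨ armed): {st0, st1, st2, st3, st4, st5, st6}.
States satisfying AG EF (airborne ∨ armed): {st0, st1, st2, st3, st4, st5, st6}.
Every state reachable from st0 satisfies EF (airborne ∨ armed).
st0 ∈ Sat(AG EF (airborne ∨ armed)).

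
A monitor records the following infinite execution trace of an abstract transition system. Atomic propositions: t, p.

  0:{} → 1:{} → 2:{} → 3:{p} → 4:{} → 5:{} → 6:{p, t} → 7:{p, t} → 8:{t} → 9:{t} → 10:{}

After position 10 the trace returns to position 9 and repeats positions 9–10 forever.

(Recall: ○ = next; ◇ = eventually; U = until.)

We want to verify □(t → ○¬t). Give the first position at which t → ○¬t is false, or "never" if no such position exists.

6

Check t → ○¬t at each position in order: 0 ✓, 1 ✓, 2 ✓, 3 ✓, 4 ✓, 5 ✓.
At position 6 the labels are {p, t} and the next position 7 has {p, t}, so t → ○¬t is false there. This is the first violation.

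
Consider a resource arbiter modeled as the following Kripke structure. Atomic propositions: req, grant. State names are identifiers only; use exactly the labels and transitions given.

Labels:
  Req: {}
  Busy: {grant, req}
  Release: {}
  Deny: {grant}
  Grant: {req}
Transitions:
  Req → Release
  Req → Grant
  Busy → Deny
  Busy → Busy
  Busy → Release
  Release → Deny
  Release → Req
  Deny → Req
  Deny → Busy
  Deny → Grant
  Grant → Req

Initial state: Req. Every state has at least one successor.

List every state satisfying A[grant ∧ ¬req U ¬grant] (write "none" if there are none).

States satisfying grant ∧ ¬req: {Deny}.
States satisfying ¬grant: {Req, Release, Grant}.
States satisfying A[grant ∧ ¬req U ¬grant]: {Req, Release, Grant}.

{Req, Release, Grant}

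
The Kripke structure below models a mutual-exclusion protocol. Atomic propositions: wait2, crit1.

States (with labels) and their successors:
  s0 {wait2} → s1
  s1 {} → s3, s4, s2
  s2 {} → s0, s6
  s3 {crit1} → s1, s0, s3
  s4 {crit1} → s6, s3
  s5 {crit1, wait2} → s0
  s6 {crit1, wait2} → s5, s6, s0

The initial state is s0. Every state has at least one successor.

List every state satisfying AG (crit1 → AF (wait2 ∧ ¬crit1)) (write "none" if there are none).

none

States satisfying crit1 → AF (wait2 ∧ ¬crit1): {s0, s1, s2, s5}.
States satisfying AG (crit1 → AF (wait2 ∧ ¬crit1)): ∅.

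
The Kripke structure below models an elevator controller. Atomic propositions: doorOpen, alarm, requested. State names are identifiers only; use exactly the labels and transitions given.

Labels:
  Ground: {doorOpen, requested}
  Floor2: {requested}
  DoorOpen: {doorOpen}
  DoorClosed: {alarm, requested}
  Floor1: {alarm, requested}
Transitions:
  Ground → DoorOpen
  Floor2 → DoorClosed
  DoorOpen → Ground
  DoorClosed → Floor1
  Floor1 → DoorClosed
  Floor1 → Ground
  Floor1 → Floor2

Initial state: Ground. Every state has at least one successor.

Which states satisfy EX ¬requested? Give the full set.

{Ground}

States satisfying ¬requested: {DoorOpen}.
States satisfying EX ¬requested: {Ground}.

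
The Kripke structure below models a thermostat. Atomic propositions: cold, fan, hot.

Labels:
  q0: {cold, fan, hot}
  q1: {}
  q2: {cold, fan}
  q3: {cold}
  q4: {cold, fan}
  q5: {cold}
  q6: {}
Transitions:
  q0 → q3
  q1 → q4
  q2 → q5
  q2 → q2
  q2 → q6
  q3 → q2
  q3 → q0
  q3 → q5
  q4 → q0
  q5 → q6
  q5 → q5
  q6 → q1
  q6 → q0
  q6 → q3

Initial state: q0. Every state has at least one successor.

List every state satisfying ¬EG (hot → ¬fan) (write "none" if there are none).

{q0, q1, q4}

States satisfying hot → ¬fan: {q1, q2, q3, q4, q5, q6}.
States satisfying EG (hot → ¬fan): {q2, q3, q5, q6}.
States satisfying ¬EG (hot → ¬fan): {q0, q1, q4}.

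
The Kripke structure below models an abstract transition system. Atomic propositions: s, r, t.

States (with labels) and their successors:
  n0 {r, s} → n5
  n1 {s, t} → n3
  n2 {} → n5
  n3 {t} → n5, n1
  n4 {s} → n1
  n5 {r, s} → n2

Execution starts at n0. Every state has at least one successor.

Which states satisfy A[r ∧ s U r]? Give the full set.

States satisfying r ∧ s: {n0, n5}.
States satisfying r: {n0, n5}.
States satisfying A[r ∧ s U r]: {n0, n5}.

{n0, n5}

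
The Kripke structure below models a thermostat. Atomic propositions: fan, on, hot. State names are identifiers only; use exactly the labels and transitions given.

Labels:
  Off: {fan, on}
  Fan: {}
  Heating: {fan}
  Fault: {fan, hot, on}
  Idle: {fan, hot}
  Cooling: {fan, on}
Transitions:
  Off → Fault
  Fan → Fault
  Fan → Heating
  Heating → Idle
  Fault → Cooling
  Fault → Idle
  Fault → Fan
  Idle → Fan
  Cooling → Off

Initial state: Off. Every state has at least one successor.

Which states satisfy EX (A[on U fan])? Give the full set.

States satisfying A[on U fan]: {Off, Heating, Fault, Idle, Cooling}.
States satisfying EX (A[on U fan]): {Off, Fan, Heating, Fault, Cooling}.

{Off, Fan, Heating, Fault, Cooling}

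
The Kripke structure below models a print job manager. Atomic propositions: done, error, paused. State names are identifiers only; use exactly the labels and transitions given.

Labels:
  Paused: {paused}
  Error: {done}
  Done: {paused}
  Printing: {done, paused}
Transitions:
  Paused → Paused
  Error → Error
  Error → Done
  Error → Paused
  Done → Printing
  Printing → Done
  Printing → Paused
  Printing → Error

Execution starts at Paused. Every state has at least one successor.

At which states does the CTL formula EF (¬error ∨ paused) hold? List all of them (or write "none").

{Paused, Error, Done, Printing}

States satisfying ¬error ∨ paused: {Paused, Error, Done, Printing}.
States satisfying EF (¬error ∨ paused): {Paused, Error, Done, Printing}.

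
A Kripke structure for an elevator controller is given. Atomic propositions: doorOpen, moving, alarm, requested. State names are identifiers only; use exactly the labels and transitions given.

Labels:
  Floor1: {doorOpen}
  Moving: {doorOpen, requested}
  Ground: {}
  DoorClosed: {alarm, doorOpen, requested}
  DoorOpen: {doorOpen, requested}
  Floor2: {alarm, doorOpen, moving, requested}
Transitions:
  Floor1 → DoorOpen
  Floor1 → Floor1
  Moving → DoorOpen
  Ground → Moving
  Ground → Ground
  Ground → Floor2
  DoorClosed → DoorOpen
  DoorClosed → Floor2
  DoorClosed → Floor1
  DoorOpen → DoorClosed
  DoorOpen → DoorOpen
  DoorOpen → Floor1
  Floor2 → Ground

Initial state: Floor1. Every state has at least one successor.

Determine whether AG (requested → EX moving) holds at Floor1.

Violated

States satisfying requested → EX moving: {Floor1, Ground, DoorClosed}.
States satisfying AG (requested → EX moving): ∅.
DoorOpen is reachable from Floor1 and violates requested → EX moving, so AG fails at Floor1.
Floor1 ∉ Sat(AG (requested → EX moving)).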